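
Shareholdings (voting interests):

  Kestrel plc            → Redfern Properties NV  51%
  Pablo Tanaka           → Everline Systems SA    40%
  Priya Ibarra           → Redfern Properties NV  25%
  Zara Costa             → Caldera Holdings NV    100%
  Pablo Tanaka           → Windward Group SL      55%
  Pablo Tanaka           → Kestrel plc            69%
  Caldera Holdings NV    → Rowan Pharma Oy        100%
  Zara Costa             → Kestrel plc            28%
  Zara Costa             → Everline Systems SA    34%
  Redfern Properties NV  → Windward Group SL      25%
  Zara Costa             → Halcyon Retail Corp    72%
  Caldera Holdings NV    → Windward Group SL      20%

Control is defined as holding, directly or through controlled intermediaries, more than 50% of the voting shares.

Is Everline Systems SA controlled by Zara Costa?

No

Zara holds 100% of Caldera, so Zara controls Caldera.
Zara holds 72% of Halcyon, so Zara controls Halcyon.
Caldera holds 100% of Rowan, so Zara controls Rowan.
In Everline, Zara's side holds only 34%, not > 50%.
So Zara does not control Everline.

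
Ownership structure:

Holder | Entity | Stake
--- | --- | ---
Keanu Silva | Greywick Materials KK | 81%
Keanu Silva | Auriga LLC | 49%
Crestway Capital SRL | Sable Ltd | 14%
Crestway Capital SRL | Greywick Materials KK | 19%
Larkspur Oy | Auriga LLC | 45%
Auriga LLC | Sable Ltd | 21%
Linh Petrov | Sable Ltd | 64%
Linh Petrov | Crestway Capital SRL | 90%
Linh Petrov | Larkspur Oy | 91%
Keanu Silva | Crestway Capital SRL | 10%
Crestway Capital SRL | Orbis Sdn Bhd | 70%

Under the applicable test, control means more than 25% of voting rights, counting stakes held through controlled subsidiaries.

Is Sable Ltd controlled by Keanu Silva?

Keanu holds 49% of Auriga, so Keanu controls Auriga.
Keanu holds 81% of Greywick, so Keanu controls Greywick.
In Sable, Keanu's side holds only 21%, not > 25%.
So Keanu does not control Sable.

No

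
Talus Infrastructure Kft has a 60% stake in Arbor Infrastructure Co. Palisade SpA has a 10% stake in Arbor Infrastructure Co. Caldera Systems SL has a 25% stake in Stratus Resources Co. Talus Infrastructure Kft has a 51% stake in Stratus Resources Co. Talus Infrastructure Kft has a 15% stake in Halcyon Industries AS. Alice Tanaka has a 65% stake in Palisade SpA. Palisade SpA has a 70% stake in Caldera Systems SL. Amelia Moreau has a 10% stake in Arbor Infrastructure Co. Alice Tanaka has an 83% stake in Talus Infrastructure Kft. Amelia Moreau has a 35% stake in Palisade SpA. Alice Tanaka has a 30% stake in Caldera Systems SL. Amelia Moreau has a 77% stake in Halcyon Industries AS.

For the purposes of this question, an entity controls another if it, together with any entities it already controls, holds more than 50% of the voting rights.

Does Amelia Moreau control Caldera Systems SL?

No

Amelia holds 77% of Halcyon, so Amelia controls Halcyon.
Neither Amelia nor any entity Amelia controls holds any voting interest in Caldera.
So Amelia does not control Caldera.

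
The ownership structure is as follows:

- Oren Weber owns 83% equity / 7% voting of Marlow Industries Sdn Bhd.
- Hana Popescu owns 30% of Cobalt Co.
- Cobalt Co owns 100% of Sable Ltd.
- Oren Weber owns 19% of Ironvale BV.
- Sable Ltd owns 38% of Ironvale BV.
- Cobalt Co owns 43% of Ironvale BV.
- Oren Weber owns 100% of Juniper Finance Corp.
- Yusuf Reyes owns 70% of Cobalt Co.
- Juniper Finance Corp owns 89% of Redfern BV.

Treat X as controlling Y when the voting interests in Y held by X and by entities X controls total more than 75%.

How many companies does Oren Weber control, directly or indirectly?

Oren holds 100% of Juniper, so Oren controls Juniper.
Juniper holds 89% of Redfern, so Oren controls Redfern.
No other company's threshold is met.
Oren controls 2 companies.

2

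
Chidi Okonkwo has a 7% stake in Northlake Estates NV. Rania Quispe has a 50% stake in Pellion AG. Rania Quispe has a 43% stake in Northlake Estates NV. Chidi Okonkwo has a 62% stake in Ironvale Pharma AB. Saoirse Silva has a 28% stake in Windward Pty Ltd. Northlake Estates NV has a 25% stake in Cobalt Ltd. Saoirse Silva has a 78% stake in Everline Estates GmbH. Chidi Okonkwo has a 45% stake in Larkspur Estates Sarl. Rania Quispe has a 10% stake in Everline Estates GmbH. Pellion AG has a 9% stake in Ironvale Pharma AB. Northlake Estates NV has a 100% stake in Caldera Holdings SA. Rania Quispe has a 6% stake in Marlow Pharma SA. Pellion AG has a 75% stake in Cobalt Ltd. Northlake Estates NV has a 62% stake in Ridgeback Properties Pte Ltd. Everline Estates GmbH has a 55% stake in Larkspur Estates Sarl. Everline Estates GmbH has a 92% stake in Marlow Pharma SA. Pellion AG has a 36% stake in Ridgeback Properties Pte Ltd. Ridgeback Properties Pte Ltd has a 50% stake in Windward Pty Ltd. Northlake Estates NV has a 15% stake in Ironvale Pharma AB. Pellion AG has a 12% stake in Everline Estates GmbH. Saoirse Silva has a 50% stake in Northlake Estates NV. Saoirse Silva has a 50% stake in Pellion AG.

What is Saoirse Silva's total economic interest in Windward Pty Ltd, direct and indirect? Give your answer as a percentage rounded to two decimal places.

Saoirse reaches Windward along 3 paths.
Via Pellion → Ridgeback: 50% × 36% × 50% = 9%.
Via Northlake → Ridgeback: 50% × 62% × 50% = 15.5%.
Direct stake: 28% = 28%.
Total: 9% + 15.5% + 28% = 52.5%.
Rounded: 52.50%.

52.50%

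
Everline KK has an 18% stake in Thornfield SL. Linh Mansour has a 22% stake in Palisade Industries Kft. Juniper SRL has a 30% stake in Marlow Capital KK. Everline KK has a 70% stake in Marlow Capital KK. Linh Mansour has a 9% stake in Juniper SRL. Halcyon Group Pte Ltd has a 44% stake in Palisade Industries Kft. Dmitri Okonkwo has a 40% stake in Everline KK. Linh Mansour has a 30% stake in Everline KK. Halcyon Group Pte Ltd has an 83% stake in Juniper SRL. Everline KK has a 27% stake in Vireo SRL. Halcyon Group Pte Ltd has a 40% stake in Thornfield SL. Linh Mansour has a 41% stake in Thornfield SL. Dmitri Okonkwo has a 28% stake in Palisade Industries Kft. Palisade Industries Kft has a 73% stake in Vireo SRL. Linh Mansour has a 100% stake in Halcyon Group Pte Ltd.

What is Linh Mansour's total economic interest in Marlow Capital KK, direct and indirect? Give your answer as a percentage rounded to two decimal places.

Linh reaches Marlow along 3 paths.
Via Everline: 30% × 70% = 21%.
Via Halcyon → Juniper: 100% × 83% × 30% = 24.9%.
Via Juniper: 9% × 30% = 2.7%.
Total: 21% + 24.9% + 2.7% = 48.6%.
Rounded: 48.60%.

48.60%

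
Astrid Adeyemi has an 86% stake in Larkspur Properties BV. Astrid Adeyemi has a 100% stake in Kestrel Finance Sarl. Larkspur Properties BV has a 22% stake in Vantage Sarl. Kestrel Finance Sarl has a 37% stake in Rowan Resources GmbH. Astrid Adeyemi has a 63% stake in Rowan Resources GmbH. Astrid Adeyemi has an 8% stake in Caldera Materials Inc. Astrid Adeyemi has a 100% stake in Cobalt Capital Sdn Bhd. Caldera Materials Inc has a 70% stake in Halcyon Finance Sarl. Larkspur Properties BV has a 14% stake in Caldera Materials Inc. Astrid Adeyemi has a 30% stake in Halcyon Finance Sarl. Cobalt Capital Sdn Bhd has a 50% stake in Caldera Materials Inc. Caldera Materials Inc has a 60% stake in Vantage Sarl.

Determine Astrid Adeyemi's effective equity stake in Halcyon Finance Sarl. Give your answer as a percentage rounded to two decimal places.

Astrid reaches Halcyon along 4 paths.
Direct stake: 30% = 30%.
Via Cobalt → Caldera: 100% × 50% × 70% = 35%.
Via Caldera: 8% × 70% = 5.6%.
Via Larkspur → Caldera: 86% × 14% × 70% = 8.428%.
Total: 30% + 35% + 5.6% + 8.428% = 79.028%.
Rounded: 79.03%.

79.03%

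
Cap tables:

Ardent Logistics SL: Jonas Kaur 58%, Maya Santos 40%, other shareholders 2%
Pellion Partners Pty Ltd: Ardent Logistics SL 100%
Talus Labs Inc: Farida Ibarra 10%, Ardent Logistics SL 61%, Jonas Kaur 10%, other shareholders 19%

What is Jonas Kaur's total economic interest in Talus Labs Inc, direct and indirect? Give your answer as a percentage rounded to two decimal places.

Jonas reaches Talus along 2 paths.
Via Ardent: 58% × 61% = 35.38%.
Direct stake: 10% = 10%.
Total: 35.38% + 10% = 45.38%.

45.38%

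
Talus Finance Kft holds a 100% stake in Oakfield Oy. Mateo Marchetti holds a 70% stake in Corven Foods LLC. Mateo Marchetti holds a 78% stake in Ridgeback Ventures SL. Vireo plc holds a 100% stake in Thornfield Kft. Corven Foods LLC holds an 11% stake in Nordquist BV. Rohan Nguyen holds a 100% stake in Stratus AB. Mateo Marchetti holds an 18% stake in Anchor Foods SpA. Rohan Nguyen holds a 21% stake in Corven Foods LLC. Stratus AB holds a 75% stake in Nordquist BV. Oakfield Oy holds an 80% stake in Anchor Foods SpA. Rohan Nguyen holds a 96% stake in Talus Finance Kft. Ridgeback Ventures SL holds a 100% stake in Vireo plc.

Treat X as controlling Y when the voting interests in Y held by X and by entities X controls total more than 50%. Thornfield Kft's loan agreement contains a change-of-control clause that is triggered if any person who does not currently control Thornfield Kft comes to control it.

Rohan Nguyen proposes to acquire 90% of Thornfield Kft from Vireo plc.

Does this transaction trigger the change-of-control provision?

Yes

The purchase adds only to Rohan's holdings (Vireo's stake shrinks), so Rohan is the only person who could newly come to control Thornfield.
Rohan holds 96% of Talus, so Rohan controls Talus.
Rohan holds 100% of Stratus, so Rohan controls Stratus.
Talus holds 100% of Oakfield, so Rohan controls Oakfield.
Stratus holds 75% of Nordquist, so Rohan controls Nordquist.
Oakfield holds 80% of Anchor, so Rohan controls Anchor.
Neither Rohan nor any entity Rohan controls holds any voting interest in Thornfield.
So before the transaction, Rohan does not control Thornfield.
After the purchase, Rohan holds 90% of Thornfield directly, and Vireo's stake falls to 10%.
Rohan holds 90% of Thornfield, so Rohan controls Thornfield.
Rohan did not control Thornfield before and does after, so the clause is triggered.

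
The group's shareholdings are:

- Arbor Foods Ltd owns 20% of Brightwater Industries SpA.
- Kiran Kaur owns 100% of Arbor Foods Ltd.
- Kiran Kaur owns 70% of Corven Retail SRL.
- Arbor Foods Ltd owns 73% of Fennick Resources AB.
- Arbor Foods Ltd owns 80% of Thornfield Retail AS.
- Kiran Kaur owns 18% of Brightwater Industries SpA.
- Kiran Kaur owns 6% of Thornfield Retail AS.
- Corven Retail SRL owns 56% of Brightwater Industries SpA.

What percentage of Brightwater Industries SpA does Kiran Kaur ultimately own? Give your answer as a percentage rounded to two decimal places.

Kiran reaches Brightwater along 3 paths.
Via Corven: 70% × 56% = 39.2%.
Direct stake: 18% = 18%.
Via Arbor: 100% × 20% = 20%.
Total: 39.2% + 18% + 20% = 77.2%.
Rounded: 77.20%.

77.20%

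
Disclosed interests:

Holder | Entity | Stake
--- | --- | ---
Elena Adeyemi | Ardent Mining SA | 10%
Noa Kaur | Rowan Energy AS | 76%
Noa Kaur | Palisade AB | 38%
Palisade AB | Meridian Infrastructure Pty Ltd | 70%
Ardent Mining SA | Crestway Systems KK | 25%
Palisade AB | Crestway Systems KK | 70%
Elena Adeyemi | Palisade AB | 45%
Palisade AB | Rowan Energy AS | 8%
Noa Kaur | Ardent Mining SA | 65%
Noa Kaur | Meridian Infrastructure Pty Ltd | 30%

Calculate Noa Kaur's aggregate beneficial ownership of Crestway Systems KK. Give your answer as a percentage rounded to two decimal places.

42.85%

Noa reaches Crestway along 2 paths.
Via Palisade: 38% × 70% = 26.6%.
Via Ardent: 65% × 25% = 16.25%.
Total: 26.6% + 16.25% = 42.85%.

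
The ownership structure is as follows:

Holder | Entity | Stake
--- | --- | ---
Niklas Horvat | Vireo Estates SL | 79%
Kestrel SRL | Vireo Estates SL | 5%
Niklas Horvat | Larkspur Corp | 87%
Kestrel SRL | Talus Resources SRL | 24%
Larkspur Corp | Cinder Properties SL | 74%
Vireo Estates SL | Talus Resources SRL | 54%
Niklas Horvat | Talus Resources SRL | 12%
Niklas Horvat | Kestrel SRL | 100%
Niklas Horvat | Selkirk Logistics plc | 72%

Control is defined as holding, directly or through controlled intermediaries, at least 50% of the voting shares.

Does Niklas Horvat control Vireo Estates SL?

Yes

Niklas holds 100% of Kestrel, so Niklas controls Kestrel.
Kestrel and Niklas together hold 5% + 79% = 84% of Vireo, so Niklas controls Vireo.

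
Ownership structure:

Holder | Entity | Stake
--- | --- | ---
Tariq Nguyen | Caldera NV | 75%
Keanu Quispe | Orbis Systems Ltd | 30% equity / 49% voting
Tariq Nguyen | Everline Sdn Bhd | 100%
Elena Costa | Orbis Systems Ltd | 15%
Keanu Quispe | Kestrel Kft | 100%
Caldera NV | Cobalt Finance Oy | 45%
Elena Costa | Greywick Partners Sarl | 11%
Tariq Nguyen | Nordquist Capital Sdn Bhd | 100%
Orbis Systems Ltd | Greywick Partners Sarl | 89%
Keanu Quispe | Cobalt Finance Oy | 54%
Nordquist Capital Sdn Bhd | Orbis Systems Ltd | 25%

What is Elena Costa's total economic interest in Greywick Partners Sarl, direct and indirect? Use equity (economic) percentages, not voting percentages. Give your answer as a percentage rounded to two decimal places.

24.35%

Elena reaches Greywick along 2 paths.
Via Orbis: 15% × 89% = 13.35%.
Direct stake: 11% = 11%.
Total: 13.35% + 11% = 24.35%.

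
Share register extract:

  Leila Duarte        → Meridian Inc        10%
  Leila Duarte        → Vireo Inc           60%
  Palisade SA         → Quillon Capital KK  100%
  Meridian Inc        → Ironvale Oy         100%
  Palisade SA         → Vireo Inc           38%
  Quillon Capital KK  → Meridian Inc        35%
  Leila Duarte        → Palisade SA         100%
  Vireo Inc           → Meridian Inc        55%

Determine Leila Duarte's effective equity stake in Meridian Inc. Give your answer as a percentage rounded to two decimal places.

98.90%

Leila reaches Meridian along 4 paths.
Direct stake: 10% = 10%.
Via Palisade → Quillon: 100% × 100% × 35% = 35%.
Via Vireo: 60% × 55% = 33%.
Via Palisade → Vireo: 100% × 38% × 55% = 20.9%.
Total: 10% + 35% + 33% + 20.9% = 98.9%.
Rounded: 98.90%.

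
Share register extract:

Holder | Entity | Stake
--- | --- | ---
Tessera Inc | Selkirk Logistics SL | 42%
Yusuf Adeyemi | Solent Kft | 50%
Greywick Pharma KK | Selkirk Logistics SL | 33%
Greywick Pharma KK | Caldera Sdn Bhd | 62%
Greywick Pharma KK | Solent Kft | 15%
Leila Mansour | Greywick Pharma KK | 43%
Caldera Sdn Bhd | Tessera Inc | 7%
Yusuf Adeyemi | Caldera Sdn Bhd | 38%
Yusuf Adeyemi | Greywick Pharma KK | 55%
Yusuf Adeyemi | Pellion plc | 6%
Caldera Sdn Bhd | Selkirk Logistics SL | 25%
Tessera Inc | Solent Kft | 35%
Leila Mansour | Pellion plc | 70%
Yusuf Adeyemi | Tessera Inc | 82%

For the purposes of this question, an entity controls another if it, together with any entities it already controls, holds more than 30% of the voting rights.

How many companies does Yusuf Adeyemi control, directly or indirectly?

5

Yusuf holds 55% of Greywick, so Yusuf controls Greywick.
Greywick and Yusuf together hold 62% + 38% = 100% of Caldera, so Yusuf controls Caldera.
Yusuf and Caldera together hold 82% + 7% = 89% of Tessera, so Yusuf controls Tessera.
Tessera and Greywick and Caldera together hold 42% + 33% + 25% = 100% of Selkirk, so Yusuf controls Selkirk.
Greywick and Yusuf and Tessera together hold 15% + 50% + 35% = 100% of Solent, so Yusuf controls Solent.
No other company's threshold is met.
Yusuf controls 5 companies.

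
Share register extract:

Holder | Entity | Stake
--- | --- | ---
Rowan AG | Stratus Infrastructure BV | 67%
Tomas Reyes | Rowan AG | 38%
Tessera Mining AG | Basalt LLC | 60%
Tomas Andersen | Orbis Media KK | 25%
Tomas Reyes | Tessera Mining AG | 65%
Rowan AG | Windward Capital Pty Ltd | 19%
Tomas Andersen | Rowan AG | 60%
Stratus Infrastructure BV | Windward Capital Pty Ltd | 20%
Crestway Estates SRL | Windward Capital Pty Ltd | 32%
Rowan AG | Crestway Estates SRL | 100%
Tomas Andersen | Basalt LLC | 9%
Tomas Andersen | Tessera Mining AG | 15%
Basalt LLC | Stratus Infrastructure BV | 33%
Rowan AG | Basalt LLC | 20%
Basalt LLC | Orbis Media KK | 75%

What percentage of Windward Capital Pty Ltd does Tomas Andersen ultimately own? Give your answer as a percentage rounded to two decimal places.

40.62%

Tomas Andersen reaches Windward along 6 paths.
Via Rowan → Stratus: 60% × 67% × 20% = 8.04%.
Via Rowan → Basalt → Stratus: 60% × 20% × 33% × 20% = 0.792%.
Via Tessera → Basalt → Stratus: 15% × 60% × 33% × 20% = 0.594%.
Via Basalt → Stratus: 9% × 33% × 20% = 0.594%.
Via Rowan: 60% × 19% = 11.4%.
Via Rowan → Crestway: 60% × 100% × 32% = 19.2%.
Total: 8.04% + 0.792% + 0.594% + 0.594% + 11.4% + 19.2% = 40.62%.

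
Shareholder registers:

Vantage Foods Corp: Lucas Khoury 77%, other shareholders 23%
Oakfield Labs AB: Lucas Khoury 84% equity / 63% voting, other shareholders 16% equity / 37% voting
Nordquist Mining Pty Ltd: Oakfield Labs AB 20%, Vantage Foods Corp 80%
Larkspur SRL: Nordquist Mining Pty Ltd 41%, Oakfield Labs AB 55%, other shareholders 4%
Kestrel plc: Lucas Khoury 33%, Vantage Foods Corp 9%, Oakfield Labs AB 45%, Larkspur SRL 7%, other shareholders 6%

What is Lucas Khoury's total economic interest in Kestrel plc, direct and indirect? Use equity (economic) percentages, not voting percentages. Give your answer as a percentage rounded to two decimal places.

Lucas reaches Kestrel along 6 paths.
Direct stake: 33% = 33%.
Via Vantage: 77% × 9% = 6.93%.
Via Oakfield: 84% × 45% = 37.8%.
Via Oakfield → Nordquist → Larkspur: 84% × 20% × 41% × 7% = 0.48216%.
Via Vantage → Nordquist → Larkspur: 77% × 80% × 41% × 7% = 1.76792%.
Via Oakfield → Larkspur: 84% × 55% × 7% = 3.234%.
Total: 33% + 6.93% + 37.8% + 0.48216% + 1.76792% + 3.234% = 83.21408%.
Rounded: 83.21%.

83.21%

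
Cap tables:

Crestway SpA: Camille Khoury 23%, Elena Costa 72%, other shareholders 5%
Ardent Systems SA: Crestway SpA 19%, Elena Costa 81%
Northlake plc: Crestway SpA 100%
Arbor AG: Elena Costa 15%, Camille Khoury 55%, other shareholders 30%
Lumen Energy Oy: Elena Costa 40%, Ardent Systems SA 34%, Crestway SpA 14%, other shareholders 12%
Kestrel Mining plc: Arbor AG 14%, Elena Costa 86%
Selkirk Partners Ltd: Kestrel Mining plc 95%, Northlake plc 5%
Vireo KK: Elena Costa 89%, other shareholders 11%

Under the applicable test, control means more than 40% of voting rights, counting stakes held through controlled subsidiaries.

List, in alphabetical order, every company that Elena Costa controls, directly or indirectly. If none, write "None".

Ardent Systems SA, Crestway SpA, Kestrel Mining plc, Lumen Energy Oy, Northlake plc, Selkirk Partners Ltd, Vireo KK

Elena holds 72% of Crestway, so Elena controls Crestway.
Crestway and Elena together hold 19% + 81% = 100% of Ardent, so Elena controls Ardent.
Crestway holds 100% of Northlake, so Elena controls Northlake.
Elena and Ardent and Crestway together hold 40% + 34% + 14% = 88% of Lumen, so Elena controls Lumen.
Elena holds 86% of Kestrel, so Elena controls Kestrel.
Kestrel and Northlake together hold 95% + 5% = 100% of Selkirk, so Elena controls Selkirk.
Elena holds 89% of Vireo, so Elena controls Vireo.
No other company's threshold is met.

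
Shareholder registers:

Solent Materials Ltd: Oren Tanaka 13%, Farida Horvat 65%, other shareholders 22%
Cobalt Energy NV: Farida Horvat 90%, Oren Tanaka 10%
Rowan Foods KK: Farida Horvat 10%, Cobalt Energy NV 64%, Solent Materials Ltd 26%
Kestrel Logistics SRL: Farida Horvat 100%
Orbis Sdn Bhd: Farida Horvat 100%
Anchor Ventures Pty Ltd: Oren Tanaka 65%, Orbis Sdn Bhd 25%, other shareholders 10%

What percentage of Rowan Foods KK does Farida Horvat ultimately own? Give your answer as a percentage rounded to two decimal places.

84.50%

Farida reaches Rowan along 3 paths.
Direct stake: 10% = 10%.
Via Cobalt: 90% × 64% = 57.6%.
Via Solent: 65% × 26% = 16.9%.
Total: 10% + 57.6% + 16.9% = 84.5%.
Rounded: 84.50%.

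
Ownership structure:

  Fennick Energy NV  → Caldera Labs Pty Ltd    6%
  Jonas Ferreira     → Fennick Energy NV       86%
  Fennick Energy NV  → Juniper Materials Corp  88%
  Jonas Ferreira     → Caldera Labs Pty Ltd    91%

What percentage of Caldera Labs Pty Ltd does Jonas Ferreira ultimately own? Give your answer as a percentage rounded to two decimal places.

Jonas reaches Caldera along 2 paths.
Via Fennick: 86% × 6% = 5.16%.
Direct stake: 91% = 91%.
Total: 5.16% + 91% = 96.16%.

96.16%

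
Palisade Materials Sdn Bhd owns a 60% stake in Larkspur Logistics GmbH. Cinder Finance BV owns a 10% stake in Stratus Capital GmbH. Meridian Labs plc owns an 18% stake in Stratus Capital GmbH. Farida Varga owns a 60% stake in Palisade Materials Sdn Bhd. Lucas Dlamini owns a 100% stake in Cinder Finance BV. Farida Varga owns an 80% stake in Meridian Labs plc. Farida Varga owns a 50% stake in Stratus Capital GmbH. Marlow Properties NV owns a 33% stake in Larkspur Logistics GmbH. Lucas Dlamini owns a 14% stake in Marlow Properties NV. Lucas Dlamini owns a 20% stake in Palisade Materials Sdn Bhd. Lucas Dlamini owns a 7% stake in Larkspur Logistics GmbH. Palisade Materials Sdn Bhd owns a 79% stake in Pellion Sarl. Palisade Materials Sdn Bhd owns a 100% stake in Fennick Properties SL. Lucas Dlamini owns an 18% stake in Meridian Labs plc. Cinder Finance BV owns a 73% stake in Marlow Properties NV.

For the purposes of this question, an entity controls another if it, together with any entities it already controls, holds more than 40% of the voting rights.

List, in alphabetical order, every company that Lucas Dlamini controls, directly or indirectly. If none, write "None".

Cinder Finance BV, Marlow Properties NV

Lucas holds 100% of Cinder, so Lucas controls Cinder.
Cinder and Lucas together hold 73% + 14% = 87% of Marlow, so Lucas controls Marlow.
No other company's threshold is met.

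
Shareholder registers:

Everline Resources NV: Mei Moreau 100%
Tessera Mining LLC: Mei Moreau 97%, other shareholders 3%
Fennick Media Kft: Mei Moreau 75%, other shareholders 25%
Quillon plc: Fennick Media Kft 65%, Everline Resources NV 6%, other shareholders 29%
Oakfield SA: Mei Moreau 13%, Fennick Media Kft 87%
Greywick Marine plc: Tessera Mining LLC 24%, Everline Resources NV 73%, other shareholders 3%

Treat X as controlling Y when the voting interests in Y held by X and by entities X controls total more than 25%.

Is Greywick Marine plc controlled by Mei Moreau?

Mei holds 100% of Everline, so Mei controls Everline.
Mei holds 97% of Tessera, so Mei controls Tessera.
Tessera and Everline together hold 24% + 73% = 97% of Greywick, so Mei controls Greywick.

Yes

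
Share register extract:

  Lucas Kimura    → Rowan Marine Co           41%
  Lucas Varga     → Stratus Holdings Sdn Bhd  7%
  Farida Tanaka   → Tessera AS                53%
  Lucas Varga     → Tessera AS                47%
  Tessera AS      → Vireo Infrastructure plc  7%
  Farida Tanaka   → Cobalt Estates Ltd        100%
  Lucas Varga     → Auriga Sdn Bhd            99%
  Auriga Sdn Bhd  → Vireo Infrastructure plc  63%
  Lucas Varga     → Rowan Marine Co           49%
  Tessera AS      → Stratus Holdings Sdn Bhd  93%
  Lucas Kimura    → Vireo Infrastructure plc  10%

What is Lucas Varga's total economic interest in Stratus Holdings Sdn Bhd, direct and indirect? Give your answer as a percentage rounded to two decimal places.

Lucas Varga reaches Stratus along 2 paths.
Direct stake: 7% = 7%.
Via Tessera: 47% × 93% = 43.71%.
Total: 7% + 43.71% = 50.71%.

50.71%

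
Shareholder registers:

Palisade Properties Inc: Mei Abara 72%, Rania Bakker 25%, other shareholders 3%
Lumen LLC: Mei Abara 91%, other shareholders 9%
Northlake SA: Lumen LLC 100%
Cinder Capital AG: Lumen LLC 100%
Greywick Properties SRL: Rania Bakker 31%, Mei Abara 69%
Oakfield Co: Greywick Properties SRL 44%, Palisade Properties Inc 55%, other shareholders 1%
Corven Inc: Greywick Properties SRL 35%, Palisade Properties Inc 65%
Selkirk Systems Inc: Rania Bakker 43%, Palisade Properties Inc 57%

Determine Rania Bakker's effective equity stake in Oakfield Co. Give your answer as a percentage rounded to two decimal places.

Rania reaches Oakfield along 2 paths.
Via Greywick: 31% × 44% = 13.64%.
Via Palisade: 25% × 55% = 13.75%.
Total: 13.64% + 13.75% = 27.39%.

27.39%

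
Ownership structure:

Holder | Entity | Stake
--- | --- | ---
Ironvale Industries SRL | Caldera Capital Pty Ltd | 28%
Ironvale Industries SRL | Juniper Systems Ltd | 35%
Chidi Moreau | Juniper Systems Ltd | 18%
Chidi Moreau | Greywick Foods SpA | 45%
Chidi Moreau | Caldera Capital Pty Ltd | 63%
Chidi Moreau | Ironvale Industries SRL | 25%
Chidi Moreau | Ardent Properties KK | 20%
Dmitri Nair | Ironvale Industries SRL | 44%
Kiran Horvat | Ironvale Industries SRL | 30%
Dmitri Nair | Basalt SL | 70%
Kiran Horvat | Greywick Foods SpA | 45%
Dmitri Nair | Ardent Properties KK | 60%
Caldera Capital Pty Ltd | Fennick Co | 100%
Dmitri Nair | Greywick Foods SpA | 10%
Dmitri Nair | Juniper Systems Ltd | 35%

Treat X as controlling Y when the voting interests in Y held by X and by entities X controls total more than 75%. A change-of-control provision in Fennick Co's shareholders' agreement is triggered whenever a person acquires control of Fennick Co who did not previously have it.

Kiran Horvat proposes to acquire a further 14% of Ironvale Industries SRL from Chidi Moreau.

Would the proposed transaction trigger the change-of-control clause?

The purchase adds only to Kiran's holdings (Chidi's stake shrinks), so Kiran is the only person who could newly come to control Fennick.
Kiran's largest direct stake is 45% in Greywick, which does not meet the threshold, so Kiran controls no company.
Neither Kiran nor any entity Kiran controls holds any voting interest in Fennick.
So before the transaction, Kiran does not control Fennick.
After the purchase, Kiran's direct stake in Ironvale rises to 30% + 14% = 44%, and Chidi's stake falls to 11%.
Kiran's side now holds 44% of Ironvale, not > 75%, so Kiran still does not control Ironvale.
After the transaction, neither Kiran nor any entity Kiran controls holds a voting interest in Fennick, so Kiran still does not control it.
No new person acquires control, so the clause is not triggered.

No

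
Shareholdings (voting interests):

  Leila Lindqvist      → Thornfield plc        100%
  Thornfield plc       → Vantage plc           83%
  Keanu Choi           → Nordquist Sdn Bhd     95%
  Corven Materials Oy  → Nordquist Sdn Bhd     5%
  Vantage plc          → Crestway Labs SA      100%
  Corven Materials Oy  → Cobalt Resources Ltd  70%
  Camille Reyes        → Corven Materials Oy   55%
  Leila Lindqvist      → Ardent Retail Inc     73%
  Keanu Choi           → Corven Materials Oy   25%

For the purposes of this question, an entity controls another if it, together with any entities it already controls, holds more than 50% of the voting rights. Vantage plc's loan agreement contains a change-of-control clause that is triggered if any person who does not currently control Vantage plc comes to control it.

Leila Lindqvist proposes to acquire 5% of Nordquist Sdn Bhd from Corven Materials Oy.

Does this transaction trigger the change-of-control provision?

The purchase adds only to Leila's holdings (Corven's stake shrinks), so Leila is the only person who could newly come to control Vantage.
Leila holds 100% of Thornfield, so Leila controls Thornfield.
Thornfield holds 83% of Vantage, so Leila controls Vantage.
So Leila already controls Vantage before the transaction.
After the purchase, Leila holds 5% of Nordquist directly, and Corven's stake falls to 0%.
Leila controlled Vantage already, so this is not a new person acquiring control; every other person's position is unchanged or reduced.
No new person acquires control, so the clause is not triggered.

No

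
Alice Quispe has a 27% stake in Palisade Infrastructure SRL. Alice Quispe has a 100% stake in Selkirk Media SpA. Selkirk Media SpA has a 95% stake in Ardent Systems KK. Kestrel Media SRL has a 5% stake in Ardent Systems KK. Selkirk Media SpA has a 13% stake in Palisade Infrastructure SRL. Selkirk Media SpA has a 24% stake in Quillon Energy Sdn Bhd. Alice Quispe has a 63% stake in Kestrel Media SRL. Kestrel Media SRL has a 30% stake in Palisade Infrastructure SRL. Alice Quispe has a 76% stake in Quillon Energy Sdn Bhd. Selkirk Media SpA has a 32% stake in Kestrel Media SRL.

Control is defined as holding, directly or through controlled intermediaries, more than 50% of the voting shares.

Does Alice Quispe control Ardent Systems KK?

Alice holds 100% of Selkirk, so Alice controls Selkirk.
Selkirk and Alice together hold 32% + 63% = 95% of Kestrel, so Alice controls Kestrel.
Selkirk and Kestrel together hold 95% + 5% = 100% of Ardent, so Alice controls Ardent.

Yes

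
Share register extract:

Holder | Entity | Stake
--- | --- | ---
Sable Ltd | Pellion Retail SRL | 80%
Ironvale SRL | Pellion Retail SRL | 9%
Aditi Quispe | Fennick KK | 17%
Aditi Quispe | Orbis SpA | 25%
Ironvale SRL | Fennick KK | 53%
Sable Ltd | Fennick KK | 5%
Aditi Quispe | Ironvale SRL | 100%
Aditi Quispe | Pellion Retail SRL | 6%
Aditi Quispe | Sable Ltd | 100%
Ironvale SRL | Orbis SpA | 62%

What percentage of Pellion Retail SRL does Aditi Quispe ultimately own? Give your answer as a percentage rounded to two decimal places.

Aditi reaches Pellion along 3 paths.
Via Sable: 100% × 80% = 80%.
Via Ironvale: 100% × 9% = 9%.
Direct stake: 6% = 6%.
Total: 80% + 9% + 6% = 95%.
Rounded: 95.00%.

95.00%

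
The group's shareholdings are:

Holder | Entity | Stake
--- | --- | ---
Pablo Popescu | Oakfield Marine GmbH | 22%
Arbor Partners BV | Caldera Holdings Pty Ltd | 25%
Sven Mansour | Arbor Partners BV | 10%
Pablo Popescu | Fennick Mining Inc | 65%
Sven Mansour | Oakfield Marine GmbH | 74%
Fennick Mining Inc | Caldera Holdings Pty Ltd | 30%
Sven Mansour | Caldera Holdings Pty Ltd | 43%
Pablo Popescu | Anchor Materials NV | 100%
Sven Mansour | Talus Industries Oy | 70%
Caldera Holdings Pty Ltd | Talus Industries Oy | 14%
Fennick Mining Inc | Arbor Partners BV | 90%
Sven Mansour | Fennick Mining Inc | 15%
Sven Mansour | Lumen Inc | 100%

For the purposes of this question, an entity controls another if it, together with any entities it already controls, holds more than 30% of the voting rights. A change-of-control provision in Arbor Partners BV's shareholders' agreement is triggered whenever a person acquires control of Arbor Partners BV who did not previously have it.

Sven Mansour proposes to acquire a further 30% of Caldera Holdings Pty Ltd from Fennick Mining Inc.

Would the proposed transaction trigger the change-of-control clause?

The purchase adds only to Sven's holdings (Fennick's stake shrinks), so Sven is the only person who could newly come to control Arbor.
Sven holds 74% of Oakfield, so Sven controls Oakfield.
Sven holds 100% of Lumen, so Sven controls Lumen.
Sven holds 43% of Caldera, so Sven controls Caldera.
Sven and Caldera together hold 70% + 14% = 84% of Talus, so Sven controls Talus.
In Arbor, Sven's side holds only 10%, not > 30%.
So before the transaction, Sven does not control Arbor.
After the purchase, Sven's direct stake in Caldera rises to 43% + 30% = 73%, and Fennick's stake falls to 0%.
Sven holds 73% of Caldera, so Sven controls Caldera.
After the transaction, Sven's side holds 10% of Arbor, not > 30%, so Sven still does not control Arbor.
No new person acquires control, so the clause is not triggered.

No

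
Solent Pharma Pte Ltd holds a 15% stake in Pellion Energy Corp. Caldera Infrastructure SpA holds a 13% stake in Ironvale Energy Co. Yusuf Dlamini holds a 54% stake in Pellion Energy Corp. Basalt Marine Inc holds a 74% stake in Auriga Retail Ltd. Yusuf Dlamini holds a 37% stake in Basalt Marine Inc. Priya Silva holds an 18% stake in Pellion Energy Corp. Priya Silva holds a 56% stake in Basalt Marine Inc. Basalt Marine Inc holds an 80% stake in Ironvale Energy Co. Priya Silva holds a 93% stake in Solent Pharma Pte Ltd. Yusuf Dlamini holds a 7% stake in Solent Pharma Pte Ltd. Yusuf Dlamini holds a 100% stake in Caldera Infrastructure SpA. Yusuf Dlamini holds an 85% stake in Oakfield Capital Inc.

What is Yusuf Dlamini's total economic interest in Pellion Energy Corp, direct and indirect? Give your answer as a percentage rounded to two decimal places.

Yusuf reaches Pellion along 2 paths.
Direct stake: 54% = 54%.
Via Solent: 7% × 15% = 1.05%.
Total: 54% + 1.05% = 55.05%.

55.05%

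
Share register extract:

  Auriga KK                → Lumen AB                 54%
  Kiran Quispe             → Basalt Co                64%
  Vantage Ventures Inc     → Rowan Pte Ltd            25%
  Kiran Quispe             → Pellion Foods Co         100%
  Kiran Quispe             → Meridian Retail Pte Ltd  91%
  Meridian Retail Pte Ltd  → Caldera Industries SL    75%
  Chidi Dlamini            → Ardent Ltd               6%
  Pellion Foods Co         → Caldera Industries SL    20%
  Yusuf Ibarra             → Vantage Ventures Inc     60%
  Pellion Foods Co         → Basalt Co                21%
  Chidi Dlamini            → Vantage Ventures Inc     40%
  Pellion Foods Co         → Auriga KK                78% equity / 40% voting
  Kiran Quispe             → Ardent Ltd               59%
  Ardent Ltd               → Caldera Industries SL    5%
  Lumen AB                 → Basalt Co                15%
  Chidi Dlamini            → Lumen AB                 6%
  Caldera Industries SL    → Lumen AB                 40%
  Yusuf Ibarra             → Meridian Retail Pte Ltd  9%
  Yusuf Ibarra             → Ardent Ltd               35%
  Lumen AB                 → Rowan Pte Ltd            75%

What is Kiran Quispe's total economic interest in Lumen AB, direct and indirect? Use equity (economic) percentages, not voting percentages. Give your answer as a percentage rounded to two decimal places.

Kiran reaches Lumen along 4 paths.
Via Pellion → Auriga: 100% × 78% × 54% = 42.12%.
Via Meridian → Caldera: 91% × 75% × 40% = 27.3%.
Via Pellion → Caldera: 100% × 20% × 40% = 8%.
Via Ardent → Caldera: 59% × 5% × 40% = 1.18%.
Total: 42.12% + 27.3% + 8% + 1.18% = 78.6%.
Rounded: 78.60%.

78.60%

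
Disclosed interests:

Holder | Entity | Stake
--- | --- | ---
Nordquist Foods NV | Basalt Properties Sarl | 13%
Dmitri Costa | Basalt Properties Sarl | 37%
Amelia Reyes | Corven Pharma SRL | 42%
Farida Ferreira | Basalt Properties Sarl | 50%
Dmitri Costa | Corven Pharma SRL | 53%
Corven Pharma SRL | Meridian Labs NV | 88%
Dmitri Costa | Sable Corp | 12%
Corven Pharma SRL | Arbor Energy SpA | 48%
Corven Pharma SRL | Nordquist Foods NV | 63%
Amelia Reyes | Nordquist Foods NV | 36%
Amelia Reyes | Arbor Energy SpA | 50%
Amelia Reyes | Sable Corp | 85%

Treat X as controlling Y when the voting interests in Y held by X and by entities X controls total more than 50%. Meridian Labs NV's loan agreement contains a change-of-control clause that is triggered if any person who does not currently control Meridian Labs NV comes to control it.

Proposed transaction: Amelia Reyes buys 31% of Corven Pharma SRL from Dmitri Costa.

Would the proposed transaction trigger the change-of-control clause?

The purchase adds only to Amelia's holdings (Dmitri's stake shrinks), so Amelia is the only person who could newly come to control Meridian.
Amelia holds 85% of Sable, so Amelia controls Sable.
Neither Amelia nor any entity Amelia controls holds any voting interest in Meridian.
So before the transaction, Amelia does not control Meridian.
After the purchase, Amelia's direct stake in Corven rises to 42% + 31% = 73%, and Dmitri's stake falls to 22%.
Amelia holds 73% of Corven, so Amelia controls Corven.
Corven holds 88% of Meridian, so Amelia controls Meridian.
Amelia did not control Meridian before and does after, so the clause is triggered.

Yes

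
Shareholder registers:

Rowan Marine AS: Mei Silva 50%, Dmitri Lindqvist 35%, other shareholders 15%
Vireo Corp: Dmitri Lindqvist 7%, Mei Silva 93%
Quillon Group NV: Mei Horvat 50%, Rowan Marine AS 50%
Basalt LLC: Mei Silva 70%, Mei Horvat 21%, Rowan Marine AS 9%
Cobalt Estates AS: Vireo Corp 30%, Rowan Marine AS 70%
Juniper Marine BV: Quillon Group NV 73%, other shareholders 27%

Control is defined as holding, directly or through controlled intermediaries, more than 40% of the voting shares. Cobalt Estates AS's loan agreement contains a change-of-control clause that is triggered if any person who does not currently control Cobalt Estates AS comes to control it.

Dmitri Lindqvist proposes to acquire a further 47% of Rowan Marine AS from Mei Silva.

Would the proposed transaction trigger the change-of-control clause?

Yes

The purchase adds only to Dmitri's holdings (Mei Silva's stake shrinks), so Dmitri is the only person who could newly come to control Cobalt.
Dmitri's largest direct stake is 35% in Rowan, which does not meet the threshold, so Dmitri controls no company.
Neither Dmitri nor any entity Dmitri controls holds any voting interest in Cobalt.
So before the transaction, Dmitri does not control Cobalt.
After the purchase, Dmitri's direct stake in Rowan rises to 35% + 47% = 82%, and Mei Silva's stake falls to 3%.
Dmitri holds 82% of Rowan, so Dmitri controls Rowan.
Rowan holds 70% of Cobalt, so Dmitri controls Cobalt.
Dmitri did not control Cobalt before and does after, so the clause is triggered.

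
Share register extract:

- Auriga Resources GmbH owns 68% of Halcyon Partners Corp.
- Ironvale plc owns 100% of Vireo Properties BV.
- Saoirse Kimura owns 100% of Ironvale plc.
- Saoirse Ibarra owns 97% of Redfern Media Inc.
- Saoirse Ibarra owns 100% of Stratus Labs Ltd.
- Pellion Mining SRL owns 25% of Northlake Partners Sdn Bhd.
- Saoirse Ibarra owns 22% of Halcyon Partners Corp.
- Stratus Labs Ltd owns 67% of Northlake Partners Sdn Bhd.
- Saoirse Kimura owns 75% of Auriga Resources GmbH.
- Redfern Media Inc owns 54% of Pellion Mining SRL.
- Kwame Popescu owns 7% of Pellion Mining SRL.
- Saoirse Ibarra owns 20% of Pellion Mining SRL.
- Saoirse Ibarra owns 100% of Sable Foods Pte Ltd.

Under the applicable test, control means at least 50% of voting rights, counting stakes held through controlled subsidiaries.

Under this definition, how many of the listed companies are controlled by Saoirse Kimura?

Saoirse Kimura holds 75% of Auriga, so Saoirse Kimura controls Auriga.
Saoirse Kimura holds 100% of Ironvale, so Saoirse Kimura controls Ironvale.
Ironvale holds 100% of Vireo, so Saoirse Kimura controls Vireo.
Auriga holds 68% of Halcyon, so Saoirse Kimura controls Halcyon.
No other company's threshold is met.
Saoirse Kimura controls 4 companies.

4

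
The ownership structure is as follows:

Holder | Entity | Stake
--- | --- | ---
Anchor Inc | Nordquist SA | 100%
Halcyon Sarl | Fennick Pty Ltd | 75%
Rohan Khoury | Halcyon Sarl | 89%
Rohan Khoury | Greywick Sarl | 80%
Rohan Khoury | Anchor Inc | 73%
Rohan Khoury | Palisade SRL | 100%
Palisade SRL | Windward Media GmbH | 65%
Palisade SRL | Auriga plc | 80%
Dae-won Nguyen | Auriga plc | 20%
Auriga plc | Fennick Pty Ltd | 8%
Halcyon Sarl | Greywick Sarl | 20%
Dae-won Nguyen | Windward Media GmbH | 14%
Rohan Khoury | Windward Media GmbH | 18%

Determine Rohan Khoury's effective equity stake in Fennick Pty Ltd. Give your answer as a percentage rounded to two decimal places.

73.15%

Rohan reaches Fennick along 2 paths.
Via Halcyon: 89% × 75% = 66.75%.
Via Palisade → Auriga: 100% × 80% × 8% = 6.4%.
Total: 66.75% + 6.4% = 73.15%.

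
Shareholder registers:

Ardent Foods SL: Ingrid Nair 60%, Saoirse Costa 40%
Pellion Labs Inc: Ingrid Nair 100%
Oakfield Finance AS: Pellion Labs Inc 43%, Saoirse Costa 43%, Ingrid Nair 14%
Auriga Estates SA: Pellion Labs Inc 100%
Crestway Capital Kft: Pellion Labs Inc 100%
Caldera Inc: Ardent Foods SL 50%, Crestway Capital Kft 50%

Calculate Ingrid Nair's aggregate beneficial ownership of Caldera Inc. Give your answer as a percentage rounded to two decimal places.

80.00%

Ingrid reaches Caldera along 2 paths.
Via Ardent: 60% × 50% = 30%.
Via Pellion → Crestway: 100% × 100% × 50% = 50%.
Total: 30% + 50% = 80%.
Rounded: 80.00%.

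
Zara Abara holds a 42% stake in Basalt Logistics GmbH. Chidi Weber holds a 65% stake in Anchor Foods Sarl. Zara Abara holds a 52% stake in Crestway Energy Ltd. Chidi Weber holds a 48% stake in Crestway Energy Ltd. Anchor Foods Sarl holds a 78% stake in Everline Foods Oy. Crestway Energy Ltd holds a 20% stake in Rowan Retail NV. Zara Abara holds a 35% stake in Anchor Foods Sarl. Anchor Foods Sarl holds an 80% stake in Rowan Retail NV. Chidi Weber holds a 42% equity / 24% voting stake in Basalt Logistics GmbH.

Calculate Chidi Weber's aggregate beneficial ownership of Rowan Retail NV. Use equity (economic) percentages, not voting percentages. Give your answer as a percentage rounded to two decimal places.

Chidi reaches Rowan along 2 paths.
Via Anchor: 65% × 80% = 52%.
Via Crestway: 48% × 20% = 9.6%.
Total: 52% + 9.6% = 61.6%.
Rounded: 61.60%.

61.60%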